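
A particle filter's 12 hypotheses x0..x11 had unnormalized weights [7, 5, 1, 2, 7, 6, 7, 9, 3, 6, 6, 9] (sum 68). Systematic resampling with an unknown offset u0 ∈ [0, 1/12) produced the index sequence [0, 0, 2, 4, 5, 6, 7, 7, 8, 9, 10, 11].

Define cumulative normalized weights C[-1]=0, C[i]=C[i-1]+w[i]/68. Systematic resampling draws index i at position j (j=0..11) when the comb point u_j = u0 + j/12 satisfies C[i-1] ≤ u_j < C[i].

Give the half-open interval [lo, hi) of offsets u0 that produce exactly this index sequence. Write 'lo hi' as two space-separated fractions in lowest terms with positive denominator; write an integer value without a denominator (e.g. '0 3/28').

C = [7/68, 3/17, 13/68, 15/68, 11/34, 7/17, 35/68, 11/17, 47/68, 53/68, 59/68, 1]
j=0 picked index 0: u0 ∈ [0, 7/68)
j=1 picked index 0: u0 ∈ [-1/12, 1/51)
j=2 picked index 2: u0 ∈ [1/102, 5/204)
j=3 picked index 4: u0 ∈ [-1/34, 5/68)
j=4 picked index 5: u0 ∈ [-1/102, 4/51)
j=5 picked index 6: u0 ∈ [-1/204, 5/51)
j=6 picked index 7: u0 ∈ [1/68, 5/34)
j=7 picked index 7: u0 ∈ [-7/102, 13/204)
j=8 picked index 8: u0 ∈ [-1/51, 5/204)
j=9 picked index 9: u0 ∈ [-1/17, 1/34)
j=10 picked index 10: u0 ∈ [-11/204, 7/204)
j=11 picked index 11: u0 ∈ [-5/102, 1/12)
intersection: [1/68, 1/51)

1/68 1/51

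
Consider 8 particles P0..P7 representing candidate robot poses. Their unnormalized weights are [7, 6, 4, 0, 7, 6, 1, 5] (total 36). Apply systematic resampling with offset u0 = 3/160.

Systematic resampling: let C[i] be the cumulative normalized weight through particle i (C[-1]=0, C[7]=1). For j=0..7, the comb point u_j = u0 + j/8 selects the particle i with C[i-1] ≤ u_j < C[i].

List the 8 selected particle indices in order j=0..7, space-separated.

0 0 1 2 4 4 5 7

C = [7/36, 13/36, 17/36, 17/36, 2/3, 5/6, 31/36, 1]
j=0: u_0=3/160 ∈ [0, 7/36) → index 0
j=1: u_1=23/160 ∈ [0, 7/36) → index 0
j=2: u_2=43/160 ∈ [7/36, 13/36) → index 1
j=3: u_3=63/160 ∈ [13/36, 17/36) → index 2
j=4: u_4=83/160 ∈ [17/36, 2/3) → index 4
j=5: u_5=103/160 ∈ [17/36, 2/3) → index 4
j=6: u_6=123/160 ∈ [2/3, 5/6) → index 5
j=7: u_7=143/160 ∈ [31/36, 1) → index 7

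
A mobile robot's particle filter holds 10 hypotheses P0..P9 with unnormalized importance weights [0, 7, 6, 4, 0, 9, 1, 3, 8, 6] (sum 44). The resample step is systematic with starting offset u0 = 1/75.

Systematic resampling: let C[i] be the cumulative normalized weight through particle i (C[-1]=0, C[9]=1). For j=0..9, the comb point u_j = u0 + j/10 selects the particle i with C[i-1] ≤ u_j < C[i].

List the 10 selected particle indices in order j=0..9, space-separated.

C = [0, 7/44, 13/44, 17/44, 17/44, 13/22, 27/44, 15/22, 19/22, 1]
j=0: u_0=1/75 ∈ [0, 7/44) → index 1
j=1: u_1=17/150 ∈ [0, 7/44) → index 1
j=2: u_2=16/75 ∈ [7/44, 13/44) → index 2
j=3: u_3=47/150 ∈ [13/44, 17/44) → index 3
j=4: u_4=31/75 ∈ [17/44, 13/22) → index 5
j=5: u_5=77/150 ∈ [17/44, 13/22) → index 5
j=6: u_6=46/75 ∈ [13/22, 27/44) → index 6
j=7: u_7=107/150 ∈ [15/22, 19/22) → index 8
j=8: u_8=61/75 ∈ [15/22, 19/22) → index 8
j=9: u_9=137/150 ∈ [19/22, 1) → index 9

1 1 2 3 5 5 6 8 8 9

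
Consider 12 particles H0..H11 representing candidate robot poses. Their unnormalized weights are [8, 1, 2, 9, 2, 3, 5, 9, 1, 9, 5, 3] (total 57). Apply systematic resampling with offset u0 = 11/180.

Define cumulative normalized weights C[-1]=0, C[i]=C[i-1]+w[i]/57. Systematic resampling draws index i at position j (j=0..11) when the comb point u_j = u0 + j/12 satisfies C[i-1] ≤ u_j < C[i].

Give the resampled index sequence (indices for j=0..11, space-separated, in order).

0 1 3 3 5 6 7 7 9 9 10 11

C = [8/57, 3/19, 11/57, 20/57, 22/57, 25/57, 10/19, 13/19, 40/57, 49/57, 18/19, 1]
j=0: u_0=11/180 ∈ [0, 8/57) → index 0
j=1: u_1=13/90 ∈ [8/57, 3/19) → index 1
j=2: u_2=41/180 ∈ [11/57, 20/57) → index 3
j=3: u_3=14/45 ∈ [11/57, 20/57) → index 3
j=4: u_4=71/180 ∈ [22/57, 25/57) → index 5
j=5: u_5=43/90 ∈ [25/57, 10/19) → index 6
j=6: u_6=101/180 ∈ [10/19, 13/19) → index 7
j=7: u_7=29/45 ∈ [10/19, 13/19) → index 7
j=8: u_8=131/180 ∈ [40/57, 49/57) → index 9
j=9: u_9=73/90 ∈ [40/57, 49/57) → index 9
j=10: u_10=161/180 ∈ [49/57, 18/19) → index 10
j=11: u_11=44/45 ∈ [18/19, 1) → index 11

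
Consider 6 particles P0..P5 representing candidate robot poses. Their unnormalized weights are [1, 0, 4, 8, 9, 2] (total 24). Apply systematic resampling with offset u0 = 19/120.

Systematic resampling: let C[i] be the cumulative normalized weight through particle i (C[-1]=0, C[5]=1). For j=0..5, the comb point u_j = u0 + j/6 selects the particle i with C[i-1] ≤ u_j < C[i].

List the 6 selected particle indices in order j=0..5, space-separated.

2 3 3 4 4 5

C = [1/24, 1/24, 5/24, 13/24, 11/12, 1]
j=0: u_0=19/120 ∈ [1/24, 5/24) → index 2
j=1: u_1=13/40 ∈ [5/24, 13/24) → index 3
j=2: u_2=59/120 ∈ [5/24, 13/24) → index 3
j=3: u_3=79/120 ∈ [13/24, 11/12) → index 4
j=4: u_4=33/40 ∈ [13/24, 11/12) → index 4
j=5: u_5=119/120 ∈ [11/12, 1) → index 5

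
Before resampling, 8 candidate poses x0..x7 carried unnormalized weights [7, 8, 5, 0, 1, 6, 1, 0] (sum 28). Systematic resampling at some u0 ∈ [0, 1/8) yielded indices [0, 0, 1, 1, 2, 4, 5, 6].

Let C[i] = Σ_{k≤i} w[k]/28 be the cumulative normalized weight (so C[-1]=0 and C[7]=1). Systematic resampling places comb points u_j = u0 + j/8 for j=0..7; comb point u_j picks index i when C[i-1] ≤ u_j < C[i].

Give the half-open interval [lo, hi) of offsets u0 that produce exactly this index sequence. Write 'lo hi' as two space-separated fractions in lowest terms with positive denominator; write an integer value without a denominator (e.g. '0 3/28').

C = [1/4, 15/28, 5/7, 5/7, 3/4, 27/28, 1, 1]
j=0 picked index 0: u0 ∈ [0, 1/4)
j=1 picked index 0: u0 ∈ [-1/8, 1/8)
j=2 picked index 1: u0 ∈ [0, 2/7)
j=3 picked index 1: u0 ∈ [-1/8, 9/56)
j=4 picked index 2: u0 ∈ [1/28, 3/14)
j=5 picked index 4: u0 ∈ [5/56, 1/8)
j=6 picked index 5: u0 ∈ [0, 3/14)
j=7 picked index 6: u0 ∈ [5/56, 1/8)
intersection: [5/56, 1/8)

5/56 1/8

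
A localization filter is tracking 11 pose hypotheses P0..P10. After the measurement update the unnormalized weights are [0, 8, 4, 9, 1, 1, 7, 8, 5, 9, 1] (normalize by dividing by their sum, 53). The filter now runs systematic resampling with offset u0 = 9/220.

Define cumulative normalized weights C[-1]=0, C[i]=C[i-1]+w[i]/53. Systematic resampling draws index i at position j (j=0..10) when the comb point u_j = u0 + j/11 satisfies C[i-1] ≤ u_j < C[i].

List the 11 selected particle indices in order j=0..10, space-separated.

C = [0, 8/53, 12/53, 21/53, 22/53, 23/53, 30/53, 38/53, 43/53, 52/53, 1]
j=0: u_0=9/220 ∈ [0, 8/53) → index 1
j=1: u_1=29/220 ∈ [0, 8/53) → index 1
j=2: u_2=49/220 ∈ [8/53, 12/53) → index 2
j=3: u_3=69/220 ∈ [12/53, 21/53) → index 3
j=4: u_4=89/220 ∈ [21/53, 22/53) → index 4
j=5: u_5=109/220 ∈ [23/53, 30/53) → index 6
j=6: u_6=129/220 ∈ [30/53, 38/53) → index 7
j=7: u_7=149/220 ∈ [30/53, 38/53) → index 7
j=8: u_8=169/220 ∈ [38/53, 43/53) → index 8
j=9: u_9=189/220 ∈ [43/53, 52/53) → index 9
j=10: u_10=19/20 ∈ [43/53, 52/53) → index 9

1 1 2 3 4 6 7 7 8 9 9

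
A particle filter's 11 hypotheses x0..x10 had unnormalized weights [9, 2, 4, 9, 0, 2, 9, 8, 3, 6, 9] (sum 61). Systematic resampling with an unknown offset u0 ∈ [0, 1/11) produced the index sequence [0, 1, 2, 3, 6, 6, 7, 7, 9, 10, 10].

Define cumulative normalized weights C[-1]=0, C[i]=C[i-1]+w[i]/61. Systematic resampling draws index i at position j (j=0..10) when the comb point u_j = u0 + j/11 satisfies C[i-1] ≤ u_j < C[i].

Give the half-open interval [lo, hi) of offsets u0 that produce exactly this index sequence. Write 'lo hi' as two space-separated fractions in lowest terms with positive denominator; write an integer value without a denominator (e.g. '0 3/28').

42/671 43/671

C = [9/61, 11/61, 15/61, 24/61, 24/61, 26/61, 35/61, 43/61, 46/61, 52/61, 1]
j=0 picked index 0: u0 ∈ [0, 9/61)
j=1 picked index 1: u0 ∈ [38/671, 60/671)
j=2 picked index 2: u0 ∈ [-1/671, 43/671)
j=3 picked index 3: u0 ∈ [-18/671, 81/671)
j=4 picked index 6: u0 ∈ [42/671, 141/671)
j=5 picked index 6: u0 ∈ [-19/671, 80/671)
j=6 picked index 7: u0 ∈ [19/671, 107/671)
j=7 picked index 7: u0 ∈ [-42/671, 46/671)
j=8 picked index 9: u0 ∈ [18/671, 84/671)
j=9 picked index 10: u0 ∈ [23/671, 2/11)
j=10 picked index 10: u0 ∈ [-38/671, 1/11)
intersection: [42/671, 43/671)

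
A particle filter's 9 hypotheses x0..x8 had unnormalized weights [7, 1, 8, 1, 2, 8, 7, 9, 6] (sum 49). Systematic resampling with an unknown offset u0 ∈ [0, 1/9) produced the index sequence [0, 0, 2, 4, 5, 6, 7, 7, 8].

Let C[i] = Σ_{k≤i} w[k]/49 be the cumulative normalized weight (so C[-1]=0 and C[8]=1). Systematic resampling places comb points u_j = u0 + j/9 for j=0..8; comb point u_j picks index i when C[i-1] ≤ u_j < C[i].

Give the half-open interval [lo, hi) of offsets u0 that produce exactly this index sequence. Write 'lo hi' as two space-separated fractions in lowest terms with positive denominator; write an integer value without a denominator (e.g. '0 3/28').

C = [1/7, 8/49, 16/49, 17/49, 19/49, 27/49, 34/49, 43/49, 1]
j=0 picked index 0: u0 ∈ [0, 1/7)
j=1 picked index 0: u0 ∈ [-1/9, 2/63)
j=2 picked index 2: u0 ∈ [-26/441, 46/441)
j=3 picked index 4: u0 ∈ [2/147, 8/147)
j=4 picked index 5: u0 ∈ [-25/441, 47/441)
j=5 picked index 6: u0 ∈ [-2/441, 61/441)
j=6 picked index 7: u0 ∈ [4/147, 31/147)
j=7 picked index 7: u0 ∈ [-37/441, 44/441)
j=8 picked index 8: u0 ∈ [-5/441, 1/9)
intersection: [4/147, 2/63)

4/147 2/63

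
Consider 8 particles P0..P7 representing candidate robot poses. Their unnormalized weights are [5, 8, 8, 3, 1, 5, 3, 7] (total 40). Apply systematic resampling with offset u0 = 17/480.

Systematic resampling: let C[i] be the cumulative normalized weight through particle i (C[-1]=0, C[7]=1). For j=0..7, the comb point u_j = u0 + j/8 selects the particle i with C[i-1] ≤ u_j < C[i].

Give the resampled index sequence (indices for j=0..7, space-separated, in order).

C = [1/8, 13/40, 21/40, 3/5, 5/8, 3/4, 33/40, 1]
j=0: u_0=17/480 ∈ [0, 1/8) → index 0
j=1: u_1=77/480 ∈ [1/8, 13/40) → index 1
j=2: u_2=137/480 ∈ [1/8, 13/40) → index 1
j=3: u_3=197/480 ∈ [13/40, 21/40) → index 2
j=4: u_4=257/480 ∈ [21/40, 3/5) → index 3
j=5: u_5=317/480 ∈ [5/8, 3/4) → index 5
j=6: u_6=377/480 ∈ [3/4, 33/40) → index 6
j=7: u_7=437/480 ∈ [33/40, 1) → index 7

0 1 1 2 3 5 6 7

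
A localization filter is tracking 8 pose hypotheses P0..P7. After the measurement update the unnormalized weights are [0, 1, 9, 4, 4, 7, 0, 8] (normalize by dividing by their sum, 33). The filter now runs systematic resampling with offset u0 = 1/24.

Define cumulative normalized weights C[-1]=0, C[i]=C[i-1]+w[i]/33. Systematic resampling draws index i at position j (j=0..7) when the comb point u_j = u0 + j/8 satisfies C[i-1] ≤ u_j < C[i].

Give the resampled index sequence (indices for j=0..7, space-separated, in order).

2 2 2 3 4 5 7 7

C = [0, 1/33, 10/33, 14/33, 6/11, 25/33, 25/33, 1]
j=0: u_0=1/24 ∈ [1/33, 10/33) → index 2
j=1: u_1=1/6 ∈ [1/33, 10/33) → index 2
j=2: u_2=7/24 ∈ [1/33, 10/33) → index 2
j=3: u_3=5/12 ∈ [10/33, 14/33) → index 3
j=4: u_4=13/24 ∈ [14/33, 6/11) → index 4
j=5: u_5=2/3 ∈ [6/11, 25/33) → index 5
j=6: u_6=19/24 ∈ [25/33, 1) → index 7
j=7: u_7=11/12 ∈ [25/33, 1) → index 7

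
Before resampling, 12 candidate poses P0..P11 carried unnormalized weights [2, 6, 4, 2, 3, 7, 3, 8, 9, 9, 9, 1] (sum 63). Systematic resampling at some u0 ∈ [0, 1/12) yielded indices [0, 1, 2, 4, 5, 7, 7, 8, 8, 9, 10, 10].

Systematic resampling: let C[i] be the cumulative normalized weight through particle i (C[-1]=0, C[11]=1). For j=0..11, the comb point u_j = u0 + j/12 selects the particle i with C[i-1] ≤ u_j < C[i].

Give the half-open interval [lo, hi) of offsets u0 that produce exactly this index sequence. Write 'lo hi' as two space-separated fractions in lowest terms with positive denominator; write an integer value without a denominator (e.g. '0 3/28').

1/84 5/252

C = [2/63, 8/63, 4/21, 2/9, 17/63, 8/21, 3/7, 5/9, 44/63, 53/63, 62/63, 1]
j=0 picked index 0: u0 ∈ [0, 2/63)
j=1 picked index 1: u0 ∈ [-13/252, 11/252)
j=2 picked index 2: u0 ∈ [-5/126, 1/42)
j=3 picked index 4: u0 ∈ [-1/36, 5/252)
j=4 picked index 5: u0 ∈ [-4/63, 1/21)
j=5 picked index 7: u0 ∈ [1/84, 5/36)
j=6 picked index 7: u0 ∈ [-1/14, 1/18)
j=7 picked index 8: u0 ∈ [-1/36, 29/252)
j=8 picked index 8: u0 ∈ [-1/9, 2/63)
j=9 picked index 9: u0 ∈ [-13/252, 23/252)
j=10 picked index 10: u0 ∈ [1/126, 19/126)
j=11 picked index 10: u0 ∈ [-19/252, 17/252)
intersection: [1/84, 5/252)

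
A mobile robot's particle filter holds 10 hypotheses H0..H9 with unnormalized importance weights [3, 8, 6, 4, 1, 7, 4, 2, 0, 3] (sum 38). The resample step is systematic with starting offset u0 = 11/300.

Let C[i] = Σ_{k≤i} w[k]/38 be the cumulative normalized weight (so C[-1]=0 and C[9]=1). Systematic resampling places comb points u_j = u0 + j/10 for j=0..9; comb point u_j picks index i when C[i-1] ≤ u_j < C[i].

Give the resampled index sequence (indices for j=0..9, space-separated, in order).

C = [3/38, 11/38, 17/38, 21/38, 11/19, 29/38, 33/38, 35/38, 35/38, 1]
j=0: u_0=11/300 ∈ [0, 3/38) → index 0
j=1: u_1=41/300 ∈ [3/38, 11/38) → index 1
j=2: u_2=71/300 ∈ [3/38, 11/38) → index 1
j=3: u_3=101/300 ∈ [11/38, 17/38) → index 2
j=4: u_4=131/300 ∈ [11/38, 17/38) → index 2
j=5: u_5=161/300 ∈ [17/38, 21/38) → index 3
j=6: u_6=191/300 ∈ [11/19, 29/38) → index 5
j=7: u_7=221/300 ∈ [11/19, 29/38) → index 5
j=8: u_8=251/300 ∈ [29/38, 33/38) → index 6
j=9: u_9=281/300 ∈ [35/38, 1) → index 9

0 1 1 2 2 3 5 5 6 9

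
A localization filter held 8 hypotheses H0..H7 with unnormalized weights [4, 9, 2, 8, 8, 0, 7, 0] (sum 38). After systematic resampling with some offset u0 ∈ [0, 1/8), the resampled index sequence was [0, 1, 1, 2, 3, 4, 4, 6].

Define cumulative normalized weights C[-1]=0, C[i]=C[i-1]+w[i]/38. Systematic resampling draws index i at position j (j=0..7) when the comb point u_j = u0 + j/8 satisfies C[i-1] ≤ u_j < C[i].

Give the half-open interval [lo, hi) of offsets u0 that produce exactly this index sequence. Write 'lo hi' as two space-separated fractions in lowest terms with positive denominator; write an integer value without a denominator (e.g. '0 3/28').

0 3/152

C = [2/19, 13/38, 15/38, 23/38, 31/38, 31/38, 1, 1]
j=0 picked index 0: u0 ∈ [0, 2/19)
j=1 picked index 1: u0 ∈ [-3/152, 33/152)
j=2 picked index 1: u0 ∈ [-11/76, 7/76)
j=3 picked index 2: u0 ∈ [-5/152, 3/152)
j=4 picked index 3: u0 ∈ [-2/19, 2/19)
j=5 picked index 4: u0 ∈ [-3/152, 29/152)
j=6 picked index 4: u0 ∈ [-11/76, 5/76)
j=7 picked index 6: u0 ∈ [-9/152, 1/8)
intersection: [0, 3/152)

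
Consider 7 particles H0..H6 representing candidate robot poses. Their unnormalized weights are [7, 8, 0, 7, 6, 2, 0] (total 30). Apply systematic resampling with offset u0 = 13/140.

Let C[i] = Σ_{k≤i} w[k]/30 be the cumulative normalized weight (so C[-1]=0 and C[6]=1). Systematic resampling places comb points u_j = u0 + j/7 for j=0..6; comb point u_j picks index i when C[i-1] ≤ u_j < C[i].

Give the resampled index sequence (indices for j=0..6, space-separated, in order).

0 1 1 3 3 4 5

C = [7/30, 1/2, 1/2, 11/15, 14/15, 1, 1]
j=0: u_0=13/140 ∈ [0, 7/30) → index 0
j=1: u_1=33/140 ∈ [7/30, 1/2) → index 1
j=2: u_2=53/140 ∈ [7/30, 1/2) → index 1
j=3: u_3=73/140 ∈ [1/2, 11/15) → index 3
j=4: u_4=93/140 ∈ [1/2, 11/15) → index 3
j=5: u_5=113/140 ∈ [11/15, 14/15) → index 4
j=6: u_6=19/20 ∈ [14/15, 1) → index 5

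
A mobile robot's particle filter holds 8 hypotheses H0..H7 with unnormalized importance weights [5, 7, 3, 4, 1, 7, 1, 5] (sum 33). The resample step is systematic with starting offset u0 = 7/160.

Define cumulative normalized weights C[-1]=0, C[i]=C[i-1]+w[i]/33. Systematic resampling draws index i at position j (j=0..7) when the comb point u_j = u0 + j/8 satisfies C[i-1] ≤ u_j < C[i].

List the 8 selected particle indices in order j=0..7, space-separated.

C = [5/33, 4/11, 5/11, 19/33, 20/33, 9/11, 28/33, 1]
j=0: u_0=7/160 ∈ [0, 5/33) → index 0
j=1: u_1=27/160 ∈ [5/33, 4/11) → index 1
j=2: u_2=47/160 ∈ [5/33, 4/11) → index 1
j=3: u_3=67/160 ∈ [4/11, 5/11) → index 2
j=4: u_4=87/160 ∈ [5/11, 19/33) → index 3
j=5: u_5=107/160 ∈ [20/33, 9/11) → index 5
j=6: u_6=127/160 ∈ [20/33, 9/11) → index 5
j=7: u_7=147/160 ∈ [28/33, 1) → index 7

0 1 1 2 3 5 5 7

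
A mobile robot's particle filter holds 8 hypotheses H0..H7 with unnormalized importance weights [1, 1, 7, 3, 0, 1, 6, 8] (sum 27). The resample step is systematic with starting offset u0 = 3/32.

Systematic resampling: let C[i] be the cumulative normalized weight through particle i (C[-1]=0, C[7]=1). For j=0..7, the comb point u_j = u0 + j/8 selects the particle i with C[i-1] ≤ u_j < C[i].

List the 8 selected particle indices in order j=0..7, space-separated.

C = [1/27, 2/27, 1/3, 4/9, 4/9, 13/27, 19/27, 1]
j=0: u_0=3/32 ∈ [2/27, 1/3) → index 2
j=1: u_1=7/32 ∈ [2/27, 1/3) → index 2
j=2: u_2=11/32 ∈ [1/3, 4/9) → index 3
j=3: u_3=15/32 ∈ [4/9, 13/27) → index 5
j=4: u_4=19/32 ∈ [13/27, 19/27) → index 6
j=5: u_5=23/32 ∈ [19/27, 1) → index 7
j=6: u_6=27/32 ∈ [19/27, 1) → index 7
j=7: u_7=31/32 ∈ [19/27, 1) → index 7

2 2 3 5 6 7 7 7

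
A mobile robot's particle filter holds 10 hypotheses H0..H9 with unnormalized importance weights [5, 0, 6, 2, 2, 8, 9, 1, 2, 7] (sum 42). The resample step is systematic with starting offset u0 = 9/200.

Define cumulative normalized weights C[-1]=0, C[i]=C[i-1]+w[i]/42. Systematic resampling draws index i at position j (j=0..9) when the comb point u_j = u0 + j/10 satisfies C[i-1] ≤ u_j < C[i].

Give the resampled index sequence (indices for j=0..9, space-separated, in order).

C = [5/42, 5/42, 11/42, 13/42, 5/14, 23/42, 16/21, 11/14, 5/6, 1]
j=0: u_0=9/200 ∈ [0, 5/42) → index 0
j=1: u_1=29/200 ∈ [5/42, 11/42) → index 2
j=2: u_2=49/200 ∈ [5/42, 11/42) → index 2
j=3: u_3=69/200 ∈ [13/42, 5/14) → index 4
j=4: u_4=89/200 ∈ [5/14, 23/42) → index 5
j=5: u_5=109/200 ∈ [5/14, 23/42) → index 5
j=6: u_6=129/200 ∈ [23/42, 16/21) → index 6
j=7: u_7=149/200 ∈ [23/42, 16/21) → index 6
j=8: u_8=169/200 ∈ [5/6, 1) → index 9
j=9: u_9=189/200 ∈ [5/6, 1) → index 9

0 2 2 4 5 5 6 6 9 9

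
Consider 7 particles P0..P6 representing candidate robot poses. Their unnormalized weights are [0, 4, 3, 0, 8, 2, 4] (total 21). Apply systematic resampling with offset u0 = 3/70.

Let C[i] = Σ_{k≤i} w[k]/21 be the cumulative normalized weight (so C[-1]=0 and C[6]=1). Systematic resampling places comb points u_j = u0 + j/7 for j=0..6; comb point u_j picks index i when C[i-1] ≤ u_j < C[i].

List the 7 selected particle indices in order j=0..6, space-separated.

C = [0, 4/21, 1/3, 1/3, 5/7, 17/21, 1]
j=0: u_0=3/70 ∈ [0, 4/21) → index 1
j=1: u_1=13/70 ∈ [0, 4/21) → index 1
j=2: u_2=23/70 ∈ [4/21, 1/3) → index 2
j=3: u_3=33/70 ∈ [1/3, 5/7) → index 4
j=4: u_4=43/70 ∈ [1/3, 5/7) → index 4
j=5: u_5=53/70 ∈ [5/7, 17/21) → index 5
j=6: u_6=9/10 ∈ [17/21, 1) → index 6

1 1 2 4 4 5 6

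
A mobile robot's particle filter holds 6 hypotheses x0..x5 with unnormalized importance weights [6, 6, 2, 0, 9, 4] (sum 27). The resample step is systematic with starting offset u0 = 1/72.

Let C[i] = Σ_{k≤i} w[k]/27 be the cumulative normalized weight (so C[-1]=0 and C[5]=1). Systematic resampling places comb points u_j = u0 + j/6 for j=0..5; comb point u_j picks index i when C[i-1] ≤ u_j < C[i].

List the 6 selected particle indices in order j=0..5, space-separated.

0 0 1 2 4 4

C = [2/9, 4/9, 14/27, 14/27, 23/27, 1]
j=0: u_0=1/72 ∈ [0, 2/9) → index 0
j=1: u_1=13/72 ∈ [0, 2/9) → index 0
j=2: u_2=25/72 ∈ [2/9, 4/9) → index 1
j=3: u_3=37/72 ∈ [4/9, 14/27) → index 2
j=4: u_4=49/72 ∈ [14/27, 23/27) → index 4
j=5: u_5=61/72 ∈ [14/27, 23/27) → index 4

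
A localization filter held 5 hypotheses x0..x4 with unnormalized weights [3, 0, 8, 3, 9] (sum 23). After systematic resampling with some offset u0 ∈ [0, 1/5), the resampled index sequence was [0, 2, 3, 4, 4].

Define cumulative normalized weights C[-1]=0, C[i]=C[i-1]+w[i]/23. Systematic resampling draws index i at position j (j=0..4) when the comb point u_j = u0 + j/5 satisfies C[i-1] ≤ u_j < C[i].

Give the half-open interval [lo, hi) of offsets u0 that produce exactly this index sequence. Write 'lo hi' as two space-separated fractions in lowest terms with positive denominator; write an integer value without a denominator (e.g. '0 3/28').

C = [3/23, 3/23, 11/23, 14/23, 1]
j=0 picked index 0: u0 ∈ [0, 3/23)
j=1 picked index 2: u0 ∈ [-8/115, 32/115)
j=2 picked index 3: u0 ∈ [9/115, 24/115)
j=3 picked index 4: u0 ∈ [1/115, 2/5)
j=4 picked index 4: u0 ∈ [-22/115, 1/5)
intersection: [9/115, 3/23)

9/115 3/23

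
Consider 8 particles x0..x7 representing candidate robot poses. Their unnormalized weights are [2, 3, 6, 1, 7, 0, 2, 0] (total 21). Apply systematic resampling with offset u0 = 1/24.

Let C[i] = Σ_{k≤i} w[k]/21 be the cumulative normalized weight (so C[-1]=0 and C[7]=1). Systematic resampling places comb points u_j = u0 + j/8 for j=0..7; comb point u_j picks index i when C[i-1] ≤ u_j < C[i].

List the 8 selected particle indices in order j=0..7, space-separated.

C = [2/21, 5/21, 11/21, 4/7, 19/21, 19/21, 1, 1]
j=0: u_0=1/24 ∈ [0, 2/21) → index 0
j=1: u_1=1/6 ∈ [2/21, 5/21) → index 1
j=2: u_2=7/24 ∈ [5/21, 11/21) → index 2
j=3: u_3=5/12 ∈ [5/21, 11/21) → index 2
j=4: u_4=13/24 ∈ [11/21, 4/7) → index 3
j=5: u_5=2/3 ∈ [4/7, 19/21) → index 4
j=6: u_6=19/24 ∈ [4/7, 19/21) → index 4
j=7: u_7=11/12 ∈ [19/21, 1) → index 6

0 1 2 2 3 4 4 6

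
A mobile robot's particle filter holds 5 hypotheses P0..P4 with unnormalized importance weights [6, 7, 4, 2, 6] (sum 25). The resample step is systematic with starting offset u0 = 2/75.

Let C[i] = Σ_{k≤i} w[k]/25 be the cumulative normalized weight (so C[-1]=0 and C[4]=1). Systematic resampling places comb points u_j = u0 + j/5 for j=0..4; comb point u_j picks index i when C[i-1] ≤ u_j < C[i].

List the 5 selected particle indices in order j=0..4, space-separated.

C = [6/25, 13/25, 17/25, 19/25, 1]
j=0: u_0=2/75 ∈ [0, 6/25) → index 0
j=1: u_1=17/75 ∈ [0, 6/25) → index 0
j=2: u_2=32/75 ∈ [6/25, 13/25) → index 1
j=3: u_3=47/75 ∈ [13/25, 17/25) → index 2
j=4: u_4=62/75 ∈ [19/25, 1) → index 4

0 0 1 2 4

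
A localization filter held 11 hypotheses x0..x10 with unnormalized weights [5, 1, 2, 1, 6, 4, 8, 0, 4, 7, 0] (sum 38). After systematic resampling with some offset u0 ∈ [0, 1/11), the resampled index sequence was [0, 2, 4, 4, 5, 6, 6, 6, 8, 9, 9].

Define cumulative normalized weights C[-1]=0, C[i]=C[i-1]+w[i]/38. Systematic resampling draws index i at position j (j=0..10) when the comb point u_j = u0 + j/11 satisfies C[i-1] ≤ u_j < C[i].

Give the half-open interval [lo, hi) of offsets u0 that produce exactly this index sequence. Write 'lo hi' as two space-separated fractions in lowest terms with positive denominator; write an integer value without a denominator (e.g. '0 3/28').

14/209 31/418

C = [5/38, 3/19, 4/19, 9/38, 15/38, 1/2, 27/38, 27/38, 31/38, 1, 1]
j=0 picked index 0: u0 ∈ [0, 5/38)
j=1 picked index 2: u0 ∈ [14/209, 25/209)
j=2 picked index 4: u0 ∈ [23/418, 89/418)
j=3 picked index 4: u0 ∈ [-15/418, 51/418)
j=4 picked index 5: u0 ∈ [13/418, 3/22)
j=5 picked index 6: u0 ∈ [1/22, 107/418)
j=6 picked index 6: u0 ∈ [-1/22, 69/418)
j=7 picked index 6: u0 ∈ [-3/22, 31/418)
j=8 picked index 8: u0 ∈ [-7/418, 37/418)
j=9 picked index 9: u0 ∈ [-1/418, 2/11)
j=10 picked index 9: u0 ∈ [-39/418, 1/11)
intersection: [14/209, 31/418)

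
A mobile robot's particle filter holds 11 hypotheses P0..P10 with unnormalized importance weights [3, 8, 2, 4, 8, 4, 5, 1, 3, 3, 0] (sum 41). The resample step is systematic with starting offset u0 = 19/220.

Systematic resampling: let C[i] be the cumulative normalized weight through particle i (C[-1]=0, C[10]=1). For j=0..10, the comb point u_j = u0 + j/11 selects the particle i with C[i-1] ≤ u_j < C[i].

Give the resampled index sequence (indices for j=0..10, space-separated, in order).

C = [3/41, 11/41, 13/41, 17/41, 25/41, 29/41, 34/41, 35/41, 38/41, 1, 1]
j=0: u_0=19/220 ∈ [3/41, 11/41) → index 1
j=1: u_1=39/220 ∈ [3/41, 11/41) → index 1
j=2: u_2=59/220 ∈ [3/41, 11/41) → index 1
j=3: u_3=79/220 ∈ [13/41, 17/41) → index 3
j=4: u_4=9/20 ∈ [17/41, 25/41) → index 4
j=5: u_5=119/220 ∈ [17/41, 25/41) → index 4
j=6: u_6=139/220 ∈ [25/41, 29/41) → index 5
j=7: u_7=159/220 ∈ [29/41, 34/41) → index 6
j=8: u_8=179/220 ∈ [29/41, 34/41) → index 6
j=9: u_9=199/220 ∈ [35/41, 38/41) → index 8
j=10: u_10=219/220 ∈ [38/41, 1) → index 9

1 1 1 3 4 4 5 6 6 8 9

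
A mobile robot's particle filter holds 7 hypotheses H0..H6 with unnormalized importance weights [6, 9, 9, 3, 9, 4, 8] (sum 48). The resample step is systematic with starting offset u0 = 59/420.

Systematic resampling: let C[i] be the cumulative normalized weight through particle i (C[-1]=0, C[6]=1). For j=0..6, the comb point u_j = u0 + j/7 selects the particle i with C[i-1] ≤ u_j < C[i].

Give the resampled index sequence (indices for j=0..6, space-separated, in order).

C = [1/8, 5/16, 1/2, 9/16, 3/4, 5/6, 1]
j=0: u_0=59/420 ∈ [1/8, 5/16) → index 1
j=1: u_1=17/60 ∈ [1/8, 5/16) → index 1
j=2: u_2=179/420 ∈ [5/16, 1/2) → index 2
j=3: u_3=239/420 ∈ [9/16, 3/4) → index 4
j=4: u_4=299/420 ∈ [9/16, 3/4) → index 4
j=5: u_5=359/420 ∈ [5/6, 1) → index 6
j=6: u_6=419/420 ∈ [5/6, 1) → index 6

1 1 2 4 4 6 6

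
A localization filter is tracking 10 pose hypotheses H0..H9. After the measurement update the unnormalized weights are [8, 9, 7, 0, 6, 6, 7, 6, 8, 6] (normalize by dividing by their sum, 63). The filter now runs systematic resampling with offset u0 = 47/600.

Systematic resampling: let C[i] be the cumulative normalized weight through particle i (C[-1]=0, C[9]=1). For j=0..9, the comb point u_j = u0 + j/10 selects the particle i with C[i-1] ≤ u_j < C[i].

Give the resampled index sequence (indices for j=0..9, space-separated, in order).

C = [8/63, 17/63, 8/21, 8/21, 10/21, 4/7, 43/63, 7/9, 19/21, 1]
j=0: u_0=47/600 ∈ [0, 8/63) → index 0
j=1: u_1=107/600 ∈ [8/63, 17/63) → index 1
j=2: u_2=167/600 ∈ [17/63, 8/21) → index 2
j=3: u_3=227/600 ∈ [17/63, 8/21) → index 2
j=4: u_4=287/600 ∈ [10/21, 4/7) → index 5
j=5: u_5=347/600 ∈ [4/7, 43/63) → index 6
j=6: u_6=407/600 ∈ [4/7, 43/63) → index 6
j=7: u_7=467/600 ∈ [7/9, 19/21) → index 8
j=8: u_8=527/600 ∈ [7/9, 19/21) → index 8
j=9: u_9=587/600 ∈ [19/21, 1) → index 9

0 1 2 2 5 6 6 8 8 9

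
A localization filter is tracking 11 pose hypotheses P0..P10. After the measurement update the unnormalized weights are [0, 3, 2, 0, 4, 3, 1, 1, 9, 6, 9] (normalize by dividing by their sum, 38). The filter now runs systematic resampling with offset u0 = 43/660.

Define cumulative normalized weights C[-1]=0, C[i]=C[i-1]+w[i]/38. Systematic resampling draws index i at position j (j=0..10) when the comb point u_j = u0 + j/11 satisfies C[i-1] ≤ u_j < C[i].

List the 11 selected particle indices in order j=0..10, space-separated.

C = [0, 3/38, 5/38, 5/38, 9/38, 6/19, 13/38, 7/19, 23/38, 29/38, 1]
j=0: u_0=43/660 ∈ [0, 3/38) → index 1
j=1: u_1=103/660 ∈ [5/38, 9/38) → index 4
j=2: u_2=163/660 ∈ [9/38, 6/19) → index 5
j=3: u_3=223/660 ∈ [6/19, 13/38) → index 6
j=4: u_4=283/660 ∈ [7/19, 23/38) → index 8
j=5: u_5=343/660 ∈ [7/19, 23/38) → index 8
j=6: u_6=403/660 ∈ [23/38, 29/38) → index 9
j=7: u_7=463/660 ∈ [23/38, 29/38) → index 9
j=8: u_8=523/660 ∈ [29/38, 1) → index 10
j=9: u_9=53/60 ∈ [29/38, 1) → index 10
j=10: u_10=643/660 ∈ [29/38, 1) → index 10

1 4 5 6 8 8 9 9 10 10 10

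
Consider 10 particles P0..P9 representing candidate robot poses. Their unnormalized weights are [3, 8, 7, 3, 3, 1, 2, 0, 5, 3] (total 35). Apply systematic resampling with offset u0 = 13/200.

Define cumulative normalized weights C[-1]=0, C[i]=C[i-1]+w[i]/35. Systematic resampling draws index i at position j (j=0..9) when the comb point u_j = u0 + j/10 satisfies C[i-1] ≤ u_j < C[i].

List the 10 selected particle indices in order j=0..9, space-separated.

C = [3/35, 11/35, 18/35, 3/5, 24/35, 5/7, 27/35, 27/35, 32/35, 1]
j=0: u_0=13/200 ∈ [0, 3/35) → index 0
j=1: u_1=33/200 ∈ [3/35, 11/35) → index 1
j=2: u_2=53/200 ∈ [3/35, 11/35) → index 1
j=3: u_3=73/200 ∈ [11/35, 18/35) → index 2
j=4: u_4=93/200 ∈ [11/35, 18/35) → index 2
j=5: u_5=113/200 ∈ [18/35, 3/5) → index 3
j=6: u_6=133/200 ∈ [3/5, 24/35) → index 4
j=7: u_7=153/200 ∈ [5/7, 27/35) → index 6
j=8: u_8=173/200 ∈ [27/35, 32/35) → index 8
j=9: u_9=193/200 ∈ [32/35, 1) → index 9

0 1 1 2 2 3 4 6 8 9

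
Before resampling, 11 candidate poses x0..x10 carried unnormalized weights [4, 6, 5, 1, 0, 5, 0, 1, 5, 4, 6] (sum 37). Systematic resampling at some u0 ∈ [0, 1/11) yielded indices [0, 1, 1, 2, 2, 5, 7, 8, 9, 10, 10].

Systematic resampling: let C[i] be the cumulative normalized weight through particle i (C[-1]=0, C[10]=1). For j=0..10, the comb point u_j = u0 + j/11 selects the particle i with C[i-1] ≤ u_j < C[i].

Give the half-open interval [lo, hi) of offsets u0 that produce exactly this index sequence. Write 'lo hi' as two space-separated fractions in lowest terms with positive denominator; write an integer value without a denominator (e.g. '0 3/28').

C = [4/37, 10/37, 15/37, 16/37, 16/37, 21/37, 21/37, 22/37, 27/37, 31/37, 1]
j=0 picked index 0: u0 ∈ [0, 4/37)
j=1 picked index 1: u0 ∈ [7/407, 73/407)
j=2 picked index 1: u0 ∈ [-30/407, 36/407)
j=3 picked index 2: u0 ∈ [-1/407, 54/407)
j=4 picked index 2: u0 ∈ [-38/407, 17/407)
j=5 picked index 5: u0 ∈ [-9/407, 46/407)
j=6 picked index 7: u0 ∈ [9/407, 20/407)
j=7 picked index 8: u0 ∈ [-17/407, 38/407)
j=8 picked index 9: u0 ∈ [1/407, 45/407)
j=9 picked index 10: u0 ∈ [8/407, 2/11)
j=10 picked index 10: u0 ∈ [-29/407, 1/11)
intersection: [9/407, 17/407)

9/407 17/407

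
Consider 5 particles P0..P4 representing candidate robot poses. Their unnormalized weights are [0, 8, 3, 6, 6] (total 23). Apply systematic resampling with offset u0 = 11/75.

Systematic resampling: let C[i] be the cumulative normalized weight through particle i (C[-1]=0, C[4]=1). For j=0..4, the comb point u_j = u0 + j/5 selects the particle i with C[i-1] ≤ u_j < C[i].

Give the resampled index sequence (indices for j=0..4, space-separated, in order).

1 1 3 4 4

C = [0, 8/23, 11/23, 17/23, 1]
j=0: u_0=11/75 ∈ [0, 8/23) → index 1
j=1: u_1=26/75 ∈ [0, 8/23) → index 1
j=2: u_2=41/75 ∈ [11/23, 17/23) → index 3
j=3: u_3=56/75 ∈ [17/23, 1) → index 4
j=4: u_4=71/75 ∈ [17/23, 1) → index 4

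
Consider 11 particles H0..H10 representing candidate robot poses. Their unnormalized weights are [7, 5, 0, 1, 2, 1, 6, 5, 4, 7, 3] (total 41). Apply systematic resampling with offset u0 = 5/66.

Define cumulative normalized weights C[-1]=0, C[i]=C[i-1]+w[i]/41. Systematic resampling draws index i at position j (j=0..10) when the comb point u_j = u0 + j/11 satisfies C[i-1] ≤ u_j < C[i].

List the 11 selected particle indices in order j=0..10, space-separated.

0 0 1 4 6 6 7 8 9 9 10

C = [7/41, 12/41, 12/41, 13/41, 15/41, 16/41, 22/41, 27/41, 31/41, 38/41, 1]
j=0: u_0=5/66 ∈ [0, 7/41) → index 0
j=1: u_1=1/6 ∈ [0, 7/41) → index 0
j=2: u_2=17/66 ∈ [7/41, 12/41) → index 1
j=3: u_3=23/66 ∈ [13/41, 15/41) → index 4
j=4: u_4=29/66 ∈ [16/41, 22/41) → index 6
j=5: u_5=35/66 ∈ [16/41, 22/41) → index 6
j=6: u_6=41/66 ∈ [22/41, 27/41) → index 7
j=7: u_7=47/66 ∈ [27/41, 31/41) → index 8
j=8: u_8=53/66 ∈ [31/41, 38/41) → index 9
j=9: u_9=59/66 ∈ [31/41, 38/41) → index 9
j=10: u_10=65/66 ∈ [38/41, 1) → index 10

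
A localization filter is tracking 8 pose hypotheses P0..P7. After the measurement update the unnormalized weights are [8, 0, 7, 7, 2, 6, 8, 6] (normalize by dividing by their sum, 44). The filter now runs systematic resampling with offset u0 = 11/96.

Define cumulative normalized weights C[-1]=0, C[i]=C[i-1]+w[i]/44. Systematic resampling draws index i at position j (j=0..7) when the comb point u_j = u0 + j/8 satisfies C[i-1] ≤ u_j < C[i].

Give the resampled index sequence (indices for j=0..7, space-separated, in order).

0 2 3 3 5 6 7 7

C = [2/11, 2/11, 15/44, 1/2, 6/11, 15/22, 19/22, 1]
j=0: u_0=11/96 ∈ [0, 2/11) → index 0
j=1: u_1=23/96 ∈ [2/11, 15/44) → index 2
j=2: u_2=35/96 ∈ [15/44, 1/2) → index 3
j=3: u_3=47/96 ∈ [15/44, 1/2) → index 3
j=4: u_4=59/96 ∈ [6/11, 15/22) → index 5
j=5: u_5=71/96 ∈ [15/22, 19/22) → index 6
j=6: u_6=83/96 ∈ [19/22, 1) → index 7
j=7: u_7=95/96 ∈ [19/22, 1) → index 7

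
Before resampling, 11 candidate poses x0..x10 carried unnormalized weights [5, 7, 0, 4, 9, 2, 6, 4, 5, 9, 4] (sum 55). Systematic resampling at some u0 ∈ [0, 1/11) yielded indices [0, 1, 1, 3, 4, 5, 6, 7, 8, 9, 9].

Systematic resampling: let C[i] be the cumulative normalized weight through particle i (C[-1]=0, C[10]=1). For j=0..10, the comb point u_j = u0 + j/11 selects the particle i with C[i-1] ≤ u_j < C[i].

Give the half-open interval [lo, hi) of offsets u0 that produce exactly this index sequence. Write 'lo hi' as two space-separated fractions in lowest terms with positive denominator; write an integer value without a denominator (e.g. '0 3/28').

0 1/55

C = [1/11, 12/55, 12/55, 16/55, 5/11, 27/55, 3/5, 37/55, 42/55, 51/55, 1]
j=0 picked index 0: u0 ∈ [0, 1/11)
j=1 picked index 1: u0 ∈ [0, 7/55)
j=2 picked index 1: u0 ∈ [-1/11, 2/55)
j=3 picked index 3: u0 ∈ [-3/55, 1/55)
j=4 picked index 4: u0 ∈ [-4/55, 1/11)
j=5 picked index 5: u0 ∈ [0, 2/55)
j=6 picked index 6: u0 ∈ [-3/55, 3/55)
j=7 picked index 7: u0 ∈ [-2/55, 2/55)
j=8 picked index 8: u0 ∈ [-3/55, 2/55)
j=9 picked index 9: u0 ∈ [-3/55, 6/55)
j=10 picked index 9: u0 ∈ [-8/55, 1/55)
intersection: [0, 1/55)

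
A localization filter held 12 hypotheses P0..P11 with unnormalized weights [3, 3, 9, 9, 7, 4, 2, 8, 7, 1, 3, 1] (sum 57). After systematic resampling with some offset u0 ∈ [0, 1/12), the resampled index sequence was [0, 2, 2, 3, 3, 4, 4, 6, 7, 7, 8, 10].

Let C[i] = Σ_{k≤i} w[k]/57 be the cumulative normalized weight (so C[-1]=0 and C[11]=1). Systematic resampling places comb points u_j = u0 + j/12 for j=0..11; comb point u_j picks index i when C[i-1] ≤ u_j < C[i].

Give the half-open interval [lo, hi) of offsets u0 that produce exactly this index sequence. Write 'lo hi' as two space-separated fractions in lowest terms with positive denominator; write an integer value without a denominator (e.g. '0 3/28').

C = [1/19, 2/19, 5/19, 8/19, 31/57, 35/57, 37/57, 15/19, 52/57, 53/57, 56/57, 1]
j=0 picked index 0: u0 ∈ [0, 1/19)
j=1 picked index 2: u0 ∈ [5/228, 41/228)
j=2 picked index 2: u0 ∈ [-7/114, 11/114)
j=3 picked index 3: u0 ∈ [1/76, 13/76)
j=4 picked index 3: u0 ∈ [-4/57, 5/57)
j=5 picked index 4: u0 ∈ [1/228, 29/228)
j=6 picked index 4: u0 ∈ [-3/38, 5/114)
j=7 picked index 6: u0 ∈ [7/228, 5/76)
j=8 picked index 7: u0 ∈ [-1/57, 7/57)
j=9 picked index 7: u0 ∈ [-23/228, 3/76)
j=10 picked index 8: u0 ∈ [-5/114, 3/38)
j=11 picked index 10: u0 ∈ [1/76, 5/76)
intersection: [7/228, 3/76)

7/228 3/76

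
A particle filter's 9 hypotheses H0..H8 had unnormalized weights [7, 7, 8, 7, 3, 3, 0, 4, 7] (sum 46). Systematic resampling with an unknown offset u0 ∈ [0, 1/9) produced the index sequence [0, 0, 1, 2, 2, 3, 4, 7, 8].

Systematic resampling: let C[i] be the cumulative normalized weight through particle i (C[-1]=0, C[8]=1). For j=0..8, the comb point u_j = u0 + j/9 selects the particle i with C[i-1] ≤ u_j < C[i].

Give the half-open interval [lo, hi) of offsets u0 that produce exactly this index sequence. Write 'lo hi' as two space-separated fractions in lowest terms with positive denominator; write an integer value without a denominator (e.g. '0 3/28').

0 2/69

C = [7/46, 7/23, 11/23, 29/46, 16/23, 35/46, 35/46, 39/46, 1]
j=0 picked index 0: u0 ∈ [0, 7/46)
j=1 picked index 0: u0 ∈ [-1/9, 17/414)
j=2 picked index 1: u0 ∈ [-29/414, 17/207)
j=3 picked index 2: u0 ∈ [-2/69, 10/69)
j=4 picked index 2: u0 ∈ [-29/207, 7/207)
j=5 picked index 3: u0 ∈ [-16/207, 31/414)
j=6 picked index 4: u0 ∈ [-5/138, 2/69)
j=7 picked index 7: u0 ∈ [-7/414, 29/414)
j=8 picked index 8: u0 ∈ [-17/414, 1/9)
intersection: [0, 2/69)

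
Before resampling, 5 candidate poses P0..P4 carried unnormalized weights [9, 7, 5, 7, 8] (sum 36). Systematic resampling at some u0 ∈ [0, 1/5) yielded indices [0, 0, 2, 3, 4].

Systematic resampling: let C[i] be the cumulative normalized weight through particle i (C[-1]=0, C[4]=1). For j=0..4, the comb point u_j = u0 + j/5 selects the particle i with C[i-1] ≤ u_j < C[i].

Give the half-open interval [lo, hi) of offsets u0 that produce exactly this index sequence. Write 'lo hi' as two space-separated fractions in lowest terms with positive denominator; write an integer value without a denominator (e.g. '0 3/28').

2/45 1/20

C = [1/4, 4/9, 7/12, 7/9, 1]
j=0 picked index 0: u0 ∈ [0, 1/4)
j=1 picked index 0: u0 ∈ [-1/5, 1/20)
j=2 picked index 2: u0 ∈ [2/45, 11/60)
j=3 picked index 3: u0 ∈ [-1/60, 8/45)
j=4 picked index 4: u0 ∈ [-1/45, 1/5)
intersection: [2/45, 1/20)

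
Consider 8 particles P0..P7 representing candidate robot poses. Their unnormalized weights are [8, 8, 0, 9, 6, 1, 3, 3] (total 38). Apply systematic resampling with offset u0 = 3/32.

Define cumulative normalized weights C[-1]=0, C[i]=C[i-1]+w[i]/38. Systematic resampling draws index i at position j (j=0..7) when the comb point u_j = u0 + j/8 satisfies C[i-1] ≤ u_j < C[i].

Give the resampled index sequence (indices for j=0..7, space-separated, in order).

0 1 1 3 3 4 6 7

C = [4/19, 8/19, 8/19, 25/38, 31/38, 16/19, 35/38, 1]
j=0: u_0=3/32 ∈ [0, 4/19) → index 0
j=1: u_1=7/32 ∈ [4/19, 8/19) → index 1
j=2: u_2=11/32 ∈ [4/19, 8/19) → index 1
j=3: u_3=15/32 ∈ [8/19, 25/38) → index 3
j=4: u_4=19/32 ∈ [8/19, 25/38) → index 3
j=5: u_5=23/32 ∈ [25/38, 31/38) → index 4
j=6: u_6=27/32 ∈ [16/19, 35/38) → index 6
j=7: u_7=31/32 ∈ [35/38, 1) → index 7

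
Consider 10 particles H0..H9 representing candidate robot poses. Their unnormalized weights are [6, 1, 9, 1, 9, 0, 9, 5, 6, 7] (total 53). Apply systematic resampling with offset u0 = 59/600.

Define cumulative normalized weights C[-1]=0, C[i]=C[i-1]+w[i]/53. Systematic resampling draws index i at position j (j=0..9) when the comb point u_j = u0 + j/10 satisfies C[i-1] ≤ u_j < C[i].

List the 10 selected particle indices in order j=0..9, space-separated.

C = [6/53, 7/53, 16/53, 17/53, 26/53, 26/53, 35/53, 40/53, 46/53, 1]
j=0: u_0=59/600 ∈ [0, 6/53) → index 0
j=1: u_1=119/600 ∈ [7/53, 16/53) → index 2
j=2: u_2=179/600 ∈ [7/53, 16/53) → index 2
j=3: u_3=239/600 ∈ [17/53, 26/53) → index 4
j=4: u_4=299/600 ∈ [26/53, 35/53) → index 6
j=5: u_5=359/600 ∈ [26/53, 35/53) → index 6
j=6: u_6=419/600 ∈ [35/53, 40/53) → index 7
j=7: u_7=479/600 ∈ [40/53, 46/53) → index 8
j=8: u_8=539/600 ∈ [46/53, 1) → index 9
j=9: u_9=599/600 ∈ [46/53, 1) → index 9

0 2 2 4 6 6 7 8 9 9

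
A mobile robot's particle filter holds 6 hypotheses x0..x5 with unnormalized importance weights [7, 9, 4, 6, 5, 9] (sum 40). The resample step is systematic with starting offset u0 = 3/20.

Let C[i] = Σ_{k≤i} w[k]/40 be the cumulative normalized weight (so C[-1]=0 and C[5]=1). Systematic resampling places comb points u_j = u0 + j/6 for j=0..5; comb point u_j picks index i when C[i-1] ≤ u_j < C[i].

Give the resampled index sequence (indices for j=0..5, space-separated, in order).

C = [7/40, 2/5, 1/2, 13/20, 31/40, 1]
j=0: u_0=3/20 ∈ [0, 7/40) → index 0
j=1: u_1=19/60 ∈ [7/40, 2/5) → index 1
j=2: u_2=29/60 ∈ [2/5, 1/2) → index 2
j=3: u_3=13/20 ∈ [13/20, 31/40) → index 4
j=4: u_4=49/60 ∈ [31/40, 1) → index 5
j=5: u_5=59/60 ∈ [31/40, 1) → index 5

0 1 2 4 5 5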